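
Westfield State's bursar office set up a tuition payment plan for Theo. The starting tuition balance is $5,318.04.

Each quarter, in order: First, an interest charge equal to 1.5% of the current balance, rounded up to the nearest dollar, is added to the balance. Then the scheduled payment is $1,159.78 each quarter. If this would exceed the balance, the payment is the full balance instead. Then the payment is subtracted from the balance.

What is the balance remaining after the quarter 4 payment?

$901.92

# | Opening | Interest | Payment | End bal
1 | $5,318.04 | $80.00 | $1,159.78 | $4,238.26
2 | $4,238.26 | $64.00 | $1,159.78 | $3,142.48
3 | $3,142.48 | $48.00 | $1,159.78 | $2,030.70
4 | $2,030.70 | $31.00 | $1,159.78 | $901.92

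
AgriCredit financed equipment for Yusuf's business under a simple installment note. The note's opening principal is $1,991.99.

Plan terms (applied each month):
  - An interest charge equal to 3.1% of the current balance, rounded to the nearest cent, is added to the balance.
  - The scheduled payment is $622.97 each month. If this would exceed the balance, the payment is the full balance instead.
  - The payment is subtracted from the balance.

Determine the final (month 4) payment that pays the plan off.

$263.52

# | Opening | Interest | Payment | End bal
1 | $1,991.99 | $61.75 | $622.97 | $1,430.77
2 | $1,430.77 | $44.35 | $622.97 | $852.15
3 | $852.15 | $26.42 | $622.97 | $255.60
4 | $255.60 | $7.92 | $263.52 | $0.00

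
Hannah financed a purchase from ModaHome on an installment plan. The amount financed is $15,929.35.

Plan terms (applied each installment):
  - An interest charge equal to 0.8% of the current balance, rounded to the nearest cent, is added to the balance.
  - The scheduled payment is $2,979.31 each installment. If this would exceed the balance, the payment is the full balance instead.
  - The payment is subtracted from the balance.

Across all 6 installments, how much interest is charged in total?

$418.70

Installment 1: $15,929.35 +$127.43 interest = $16,056.78; pay $2,979.31 → $13,077.47
Installment 2: $13,077.47 +$104.62 interest = $13,182.09; pay $2,979.31 → $10,202.78
Installment 3: $10,202.78 +$81.62 interest = $10,284.40; pay $2,979.31 → $7,305.09
Installment 4: $7,305.09 +$58.44 interest = $7,363.53; pay $2,979.31 → $4,384.22
Installment 5: $4,384.22 +$35.07 interest = $4,419.29; pay $2,979.31 → $1,439.98
Installment 6: $1,439.98 +$11.52 interest = $1,451.50; pay $1,451.50 → $0.00
Total interest: $127.43 + $104.62 + $81.62 + $58.44 + $35.07 + $11.52 = $418.70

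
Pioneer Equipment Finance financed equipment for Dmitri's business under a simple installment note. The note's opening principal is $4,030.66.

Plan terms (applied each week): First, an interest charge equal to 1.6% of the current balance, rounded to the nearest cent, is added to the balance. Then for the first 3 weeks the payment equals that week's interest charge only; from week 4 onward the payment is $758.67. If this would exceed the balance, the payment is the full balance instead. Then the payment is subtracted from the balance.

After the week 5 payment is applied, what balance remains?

$2,631.19

Week 1: opening $4,030.66; interest $64.49 → $4,095.15; payment $64.49; balance $4,030.66
Week 2: opening $4,030.66; interest $64.49 → $4,095.15; payment $64.49; balance $4,030.66
Week 3: opening $4,030.66; interest $64.49 → $4,095.15; payment $64.49; balance $4,030.66
Week 4: opening $4,030.66; interest $64.49 → $4,095.15; payment $758.67; balance $3,336.48
Week 5: opening $3,336.48; interest $53.38 → $3,389.86; payment $758.67; balance $2,631.19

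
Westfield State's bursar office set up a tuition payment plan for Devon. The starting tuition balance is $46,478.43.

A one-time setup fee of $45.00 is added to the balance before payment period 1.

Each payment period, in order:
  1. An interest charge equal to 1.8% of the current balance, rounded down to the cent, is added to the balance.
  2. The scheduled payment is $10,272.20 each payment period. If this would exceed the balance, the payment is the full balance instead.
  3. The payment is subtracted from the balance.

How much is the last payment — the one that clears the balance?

Payment period 1: opening $46,523.43; interest $837.42 → $47,360.85; payment $10,272.20; balance $37,088.65
Payment period 2: opening $37,088.65; interest $667.59 → $37,756.24; payment $10,272.20; balance $27,484.04
Payment period 3: opening $27,484.04; interest $494.71 → $27,978.75; payment $10,272.20; balance $17,706.55
Payment period 4: opening $17,706.55; interest $318.71 → $18,025.26; payment $10,272.20; balance $7,753.06
Payment period 5: opening $7,753.06; interest $139.55 → $7,892.61; payment $7,892.61; balance $0.00

$7,892.61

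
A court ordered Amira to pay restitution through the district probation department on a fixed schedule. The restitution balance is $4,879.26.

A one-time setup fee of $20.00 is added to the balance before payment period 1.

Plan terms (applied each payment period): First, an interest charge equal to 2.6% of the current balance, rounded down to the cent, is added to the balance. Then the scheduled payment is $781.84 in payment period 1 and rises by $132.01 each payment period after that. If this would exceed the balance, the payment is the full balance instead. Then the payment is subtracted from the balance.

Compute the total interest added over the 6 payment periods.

$430.00

# | Opening | Interest | Payment | End bal
1 | $4,899.26 | $127.38 | $781.84 | $4,244.80
2 | $4,244.80 | $110.36 | $913.85 | $3,441.31
3 | $3,441.31 | $89.47 | $1,045.86 | $2,484.92
4 | $2,484.92 | $64.60 | $1,177.87 | $1,371.65
5 | $1,371.65 | $35.66 | $1,309.88 | $97.43
6 | $97.43 | $2.53 | $99.96 | $0.00
Total interest: $127.38 + $110.36 + $89.47 + $64.60 + $35.66 + $2.53 = $430.00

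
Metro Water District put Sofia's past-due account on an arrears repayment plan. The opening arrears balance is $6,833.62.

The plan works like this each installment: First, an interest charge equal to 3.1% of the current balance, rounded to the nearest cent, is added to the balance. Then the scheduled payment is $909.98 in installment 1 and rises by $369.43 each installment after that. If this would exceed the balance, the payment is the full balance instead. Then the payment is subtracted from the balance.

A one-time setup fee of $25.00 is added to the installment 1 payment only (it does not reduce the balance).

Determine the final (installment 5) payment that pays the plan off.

Installment 1: $6,833.62 +$211.84 interest = $7,045.46; pay $909.98 (+ $25.00 fee) → $6,135.48
Installment 2: $6,135.48 +$190.20 interest = $6,325.68; pay $1,279.41 → $5,046.27
Installment 3: $5,046.27 +$156.43 interest = $5,202.70; pay $1,648.84 → $3,553.86
Installment 4: $3,553.86 +$110.17 interest = $3,664.03; pay $2,018.27 → $1,645.76
Installment 5: $1,645.76 +$51.02 interest = $1,696.78; pay $1,696.78 → $0.00

$1,696.78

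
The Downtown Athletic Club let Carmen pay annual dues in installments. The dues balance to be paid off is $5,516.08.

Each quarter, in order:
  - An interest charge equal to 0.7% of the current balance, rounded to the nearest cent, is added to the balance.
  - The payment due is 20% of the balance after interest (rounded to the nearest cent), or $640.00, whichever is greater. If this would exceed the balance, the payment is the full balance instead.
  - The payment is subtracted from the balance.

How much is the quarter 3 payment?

$720.99

Quarter 1: opening $5,516.08; interest $38.61 → $5,554.69; payment $1,110.94; balance $4,443.75
Quarter 2: opening $4,443.75; interest $31.11 → $4,474.86; payment $894.97; balance $3,579.89
Quarter 3: opening $3,579.89; interest $25.06 → $3,604.95; payment $720.99; balance $2,883.96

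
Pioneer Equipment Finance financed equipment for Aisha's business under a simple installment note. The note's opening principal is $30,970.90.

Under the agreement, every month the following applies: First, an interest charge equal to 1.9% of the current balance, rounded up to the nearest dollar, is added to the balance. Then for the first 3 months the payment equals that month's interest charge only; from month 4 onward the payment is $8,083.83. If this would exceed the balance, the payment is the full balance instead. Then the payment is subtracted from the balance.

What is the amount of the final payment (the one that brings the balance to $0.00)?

# | Opening | Interest | Payment | End bal
1 | $30,970.90 | $589.00 | $589.00 | $30,970.90
2 | $30,970.90 | $589.00 | $589.00 | $30,970.90
3 | $30,970.90 | $589.00 | $589.00 | $30,970.90
4 | $30,970.90 | $589.00 | $8,083.83 | $23,476.07
5 | $23,476.07 | $447.00 | $8,083.83 | $15,839.24
6 | $15,839.24 | $301.00 | $8,083.83 | $8,056.41
7 | $8,056.41 | $154.00 | $8,083.83 | $126.58
8 | $126.58 | $3.00 | $129.58 | $0.00

$129.58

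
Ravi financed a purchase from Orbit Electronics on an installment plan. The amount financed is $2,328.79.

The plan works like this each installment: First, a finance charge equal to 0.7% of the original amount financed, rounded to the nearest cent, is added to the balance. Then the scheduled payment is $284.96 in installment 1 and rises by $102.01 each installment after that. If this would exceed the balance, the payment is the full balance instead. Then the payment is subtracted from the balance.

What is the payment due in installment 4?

$590.99

# | Opening | Interest | Payment | End bal
1 | $2,328.79 | $16.30 | $284.96 | $2,060.13
2 | $2,060.13 | $16.30 | $386.97 | $1,689.46
3 | $1,689.46 | $16.30 | $488.98 | $1,216.78
4 | $1,216.78 | $16.30 | $590.99 | $642.09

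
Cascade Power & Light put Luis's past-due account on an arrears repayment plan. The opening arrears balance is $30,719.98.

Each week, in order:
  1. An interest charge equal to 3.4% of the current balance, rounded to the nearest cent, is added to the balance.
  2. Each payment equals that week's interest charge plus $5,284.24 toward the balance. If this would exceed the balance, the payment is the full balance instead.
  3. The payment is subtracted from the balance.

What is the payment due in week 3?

Week 1: $30,719.98 +$1,044.48 interest = $31,764.46; pay $6,328.72 → $25,435.74
Week 2: $25,435.74 +$864.82 interest = $26,300.56; pay $6,149.06 → $20,151.50
Week 3: $20,151.50 +$685.15 interest = $20,836.65; pay $5,969.39 → $14,867.26

$5,969.39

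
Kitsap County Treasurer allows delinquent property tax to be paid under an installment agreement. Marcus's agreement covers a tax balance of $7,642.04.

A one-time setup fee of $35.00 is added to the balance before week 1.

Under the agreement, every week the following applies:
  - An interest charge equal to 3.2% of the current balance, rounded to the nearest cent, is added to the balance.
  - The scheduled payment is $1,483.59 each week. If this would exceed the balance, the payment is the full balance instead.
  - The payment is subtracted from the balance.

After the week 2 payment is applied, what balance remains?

$5,161.58

Week 1: $7,677.04 +$245.67 interest = $7,922.71; pay $1,483.59 → $6,439.12
Week 2: $6,439.12 +$206.05 interest = $6,645.17; pay $1,483.59 → $5,161.58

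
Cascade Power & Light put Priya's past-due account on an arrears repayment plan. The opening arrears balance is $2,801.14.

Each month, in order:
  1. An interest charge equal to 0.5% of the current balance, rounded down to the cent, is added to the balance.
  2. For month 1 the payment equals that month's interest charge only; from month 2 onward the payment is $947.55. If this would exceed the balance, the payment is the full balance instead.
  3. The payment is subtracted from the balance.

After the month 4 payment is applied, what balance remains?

$0.00

Month 1: $2,801.14 +$14.00 interest = $2,815.14; pay $14.00 → $2,801.14
Month 2: $2,801.14 +$14.00 interest = $2,815.14; pay $947.55 → $1,867.59
Month 3: $1,867.59 +$9.33 interest = $1,876.92; pay $947.55 → $929.37
Month 4: $929.37 +$4.64 interest = $934.01; pay $934.01 → $0.00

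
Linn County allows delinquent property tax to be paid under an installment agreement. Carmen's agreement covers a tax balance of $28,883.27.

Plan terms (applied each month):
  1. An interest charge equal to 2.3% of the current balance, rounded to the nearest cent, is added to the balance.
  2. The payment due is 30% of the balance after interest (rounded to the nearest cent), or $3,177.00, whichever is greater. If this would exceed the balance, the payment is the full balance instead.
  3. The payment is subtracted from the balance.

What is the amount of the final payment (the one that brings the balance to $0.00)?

$1,556.57

# | Opening | Interest | Payment | End bal
1 | $28,883.27 | $664.32 | $8,864.28 | $20,683.31
2 | $20,683.31 | $475.72 | $6,347.71 | $14,811.32
3 | $14,811.32 | $340.66 | $4,545.59 | $10,606.39
4 | $10,606.39 | $243.95 | $3,255.10 | $7,595.24
5 | $7,595.24 | $174.69 | $3,177.00 | $4,592.93
6 | $4,592.93 | $105.64 | $3,177.00 | $1,521.57
7 | $1,521.57 | $35.00 | $1,556.57 | $0.00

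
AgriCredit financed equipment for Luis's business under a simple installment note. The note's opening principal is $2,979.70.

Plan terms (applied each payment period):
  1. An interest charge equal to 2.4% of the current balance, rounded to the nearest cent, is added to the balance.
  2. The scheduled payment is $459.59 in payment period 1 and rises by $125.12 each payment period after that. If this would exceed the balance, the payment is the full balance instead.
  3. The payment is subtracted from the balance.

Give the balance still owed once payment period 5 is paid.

$0.00

Payment period 1: opening $2,979.70; interest $71.51 → $3,051.21; payment $459.59; balance $2,591.62
Payment period 2: opening $2,591.62; interest $62.20 → $2,653.82; payment $584.71; balance $2,069.11
Payment period 3: opening $2,069.11; interest $49.66 → $2,118.77; payment $709.83; balance $1,408.94
Payment period 4: opening $1,408.94; interest $33.81 → $1,442.75; payment $834.95; balance $607.80
Payment period 5: opening $607.80; interest $14.59 → $622.39; payment $622.39; balance $0.00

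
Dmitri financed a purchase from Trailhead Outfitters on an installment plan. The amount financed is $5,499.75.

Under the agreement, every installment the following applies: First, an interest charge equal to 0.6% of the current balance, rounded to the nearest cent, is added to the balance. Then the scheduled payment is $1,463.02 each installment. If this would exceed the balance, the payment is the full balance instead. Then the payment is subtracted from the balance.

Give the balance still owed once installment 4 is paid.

$0.00

Installment 1: opening $5,499.75; interest $33.00 → $5,532.75; payment $1,463.02; balance $4,069.73
Installment 2: opening $4,069.73; interest $24.42 → $4,094.15; payment $1,463.02; balance $2,631.13
Installment 3: opening $2,631.13; interest $15.79 → $2,646.92; payment $1,463.02; balance $1,183.90
Installment 4: opening $1,183.90; interest $7.10 → $1,191.00; payment $1,191.00; balance $0.00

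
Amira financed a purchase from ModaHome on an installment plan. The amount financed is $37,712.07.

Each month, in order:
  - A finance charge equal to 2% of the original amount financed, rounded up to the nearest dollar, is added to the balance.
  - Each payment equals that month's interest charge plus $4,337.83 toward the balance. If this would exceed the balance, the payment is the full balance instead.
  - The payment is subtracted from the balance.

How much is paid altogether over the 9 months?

Month 1: $37,712.07 +$755.00 interest = $38,467.07; pay $5,092.83 → $33,374.24
Month 2: $33,374.24 +$755.00 interest = $34,129.24; pay $5,092.83 → $29,036.41
Month 3: $29,036.41 +$755.00 interest = $29,791.41; pay $5,092.83 → $24,698.58
Month 4: $24,698.58 +$755.00 interest = $25,453.58; pay $5,092.83 → $20,360.75
Month 5: $20,360.75 +$755.00 interest = $21,115.75; pay $5,092.83 → $16,022.92
Month 6: $16,022.92 +$755.00 interest = $16,777.92; pay $5,092.83 → $11,685.09
Month 7: $11,685.09 +$755.00 interest = $12,440.09; pay $5,092.83 → $7,347.26
Month 8: $7,347.26 +$755.00 interest = $8,102.26; pay $5,092.83 → $3,009.43
Month 9: $3,009.43 +$755.00 interest = $3,764.43; pay $3,764.43 → $0.00
Total paid: $44,507.07

$44,507.07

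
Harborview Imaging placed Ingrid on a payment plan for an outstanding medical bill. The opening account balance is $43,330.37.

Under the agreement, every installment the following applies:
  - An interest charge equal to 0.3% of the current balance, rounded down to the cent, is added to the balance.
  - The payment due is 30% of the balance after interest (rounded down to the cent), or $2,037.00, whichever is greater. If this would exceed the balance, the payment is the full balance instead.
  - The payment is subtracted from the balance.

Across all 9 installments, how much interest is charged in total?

# | Opening | Interest | Payment | End bal
1 | $43,330.37 | $129.99 | $13,038.10 | $30,422.26
2 | $30,422.26 | $91.26 | $9,154.05 | $21,359.47
3 | $21,359.47 | $64.07 | $6,427.06 | $14,996.48
4 | $14,996.48 | $44.98 | $4,512.43 | $10,529.03
5 | $10,529.03 | $31.58 | $3,168.18 | $7,392.43
6 | $7,392.43 | $22.17 | $2,224.38 | $5,190.22
7 | $5,190.22 | $15.57 | $2,037.00 | $3,168.79
8 | $3,168.79 | $9.50 | $2,037.00 | $1,141.29
9 | $1,141.29 | $3.42 | $1,144.71 | $0.00
Total interest: $129.99 + $91.26 + $64.07 + $44.98 + $31.58 + $22.17 + $15.57 + $9.50 + $3.42 = $412.54

$412.54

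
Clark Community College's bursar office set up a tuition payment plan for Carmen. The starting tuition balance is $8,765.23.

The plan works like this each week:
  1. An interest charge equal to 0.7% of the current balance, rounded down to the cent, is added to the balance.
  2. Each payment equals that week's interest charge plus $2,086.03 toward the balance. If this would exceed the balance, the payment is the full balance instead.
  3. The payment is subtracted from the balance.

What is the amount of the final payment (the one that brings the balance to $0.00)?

$424.05

Week 1: $8,765.23 +$61.35 interest = $8,826.58; pay $2,147.38 → $6,679.20
Week 2: $6,679.20 +$46.75 interest = $6,725.95; pay $2,132.78 → $4,593.17
Week 3: $4,593.17 +$32.15 interest = $4,625.32; pay $2,118.18 → $2,507.14
Week 4: $2,507.14 +$17.54 interest = $2,524.68; pay $2,103.57 → $421.11
Week 5: $421.11 +$2.94 interest = $424.05; pay $424.05 → $0.00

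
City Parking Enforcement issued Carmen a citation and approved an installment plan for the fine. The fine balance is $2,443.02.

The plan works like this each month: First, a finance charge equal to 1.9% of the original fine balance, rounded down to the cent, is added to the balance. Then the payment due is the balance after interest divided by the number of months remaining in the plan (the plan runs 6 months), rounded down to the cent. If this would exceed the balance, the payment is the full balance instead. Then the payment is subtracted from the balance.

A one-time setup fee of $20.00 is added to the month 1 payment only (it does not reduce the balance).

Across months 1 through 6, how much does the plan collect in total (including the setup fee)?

Month 1: opening $2,443.02; interest $46.41 → $2,489.43; payment $414.90 (+ $20.00 fee); balance $2,074.53
Month 2: opening $2,074.53; interest $46.41 → $2,120.94; payment $424.18; balance $1,696.76
Month 3: opening $1,696.76; interest $46.41 → $1,743.17; payment $435.79; balance $1,307.38
Month 4: opening $1,307.38; interest $46.41 → $1,353.79; payment $451.26; balance $902.53
Month 5: opening $902.53; interest $46.41 → $948.94; payment $474.47; balance $474.47
Month 6: opening $474.47; interest $46.41 → $520.88; payment $520.88; balance $0.00
Total paid: $2,741.48

$2,741.48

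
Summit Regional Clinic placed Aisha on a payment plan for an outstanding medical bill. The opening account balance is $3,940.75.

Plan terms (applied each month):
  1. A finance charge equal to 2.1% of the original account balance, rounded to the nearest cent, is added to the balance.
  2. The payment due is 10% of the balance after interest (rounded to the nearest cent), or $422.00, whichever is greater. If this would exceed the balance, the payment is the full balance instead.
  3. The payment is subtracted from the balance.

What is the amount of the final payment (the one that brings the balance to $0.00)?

$291.87

Month 1: opening $3,940.75; interest $82.76 → $4,023.51; payment $422.00; balance $3,601.51
Month 2: opening $3,601.51; interest $82.76 → $3,684.27; payment $422.00; balance $3,262.27
Month 3: opening $3,262.27; interest $82.76 → $3,345.03; payment $422.00; balance $2,923.03
Month 4: opening $2,923.03; interest $82.76 → $3,005.79; payment $422.00; balance $2,583.79
Month 5: opening $2,583.79; interest $82.76 → $2,666.55; payment $422.00; balance $2,244.55
Month 6: opening $2,244.55; interest $82.76 → $2,327.31; payment $422.00; balance $1,905.31
Month 7: opening $1,905.31; interest $82.76 → $1,988.07; payment $422.00; balance $1,566.07
Month 8: opening $1,566.07; interest $82.76 → $1,648.83; payment $422.00; balance $1,226.83
Month 9: opening $1,226.83; interest $82.76 → $1,309.59; payment $422.00; balance $887.59
Month 10: opening $887.59; interest $82.76 → $970.35; payment $422.00; balance $548.35
Month 11: opening $548.35; interest $82.76 → $631.11; payment $422.00; balance $209.11
Month 12: opening $209.11; interest $82.76 → $291.87; payment $291.87; balance $0.00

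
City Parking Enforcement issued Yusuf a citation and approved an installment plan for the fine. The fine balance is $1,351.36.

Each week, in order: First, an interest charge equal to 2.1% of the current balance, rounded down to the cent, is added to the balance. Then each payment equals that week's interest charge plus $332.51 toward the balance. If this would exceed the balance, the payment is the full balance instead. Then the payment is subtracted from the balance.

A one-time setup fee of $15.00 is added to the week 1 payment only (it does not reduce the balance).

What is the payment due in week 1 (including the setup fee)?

$375.88

Week 1: $1,351.36 +$28.37 interest = $1,379.73; pay $360.88 (+ $15.00 fee) → $1,018.85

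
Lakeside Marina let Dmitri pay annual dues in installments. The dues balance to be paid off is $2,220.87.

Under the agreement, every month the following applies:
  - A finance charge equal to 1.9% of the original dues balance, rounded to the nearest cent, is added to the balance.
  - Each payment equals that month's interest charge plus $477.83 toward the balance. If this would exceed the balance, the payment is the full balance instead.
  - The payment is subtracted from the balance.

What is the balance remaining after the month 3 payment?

# | Opening | Interest | Payment | End bal
1 | $2,220.87 | $42.20 | $520.03 | $1,743.04
2 | $1,743.04 | $42.20 | $520.03 | $1,265.21
3 | $1,265.21 | $42.20 | $520.03 | $787.38

$787.38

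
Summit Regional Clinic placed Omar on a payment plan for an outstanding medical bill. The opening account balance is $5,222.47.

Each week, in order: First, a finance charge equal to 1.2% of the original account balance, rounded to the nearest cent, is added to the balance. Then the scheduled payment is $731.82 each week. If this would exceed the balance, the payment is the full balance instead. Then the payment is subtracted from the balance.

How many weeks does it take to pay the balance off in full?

Week 1: $5,222.47 +$62.67 interest = $5,285.14; pay $731.82 → $4,553.32
Week 2: $4,553.32 +$62.67 interest = $4,615.99; pay $731.82 → $3,884.17
Week 3: $3,884.17 +$62.67 interest = $3,946.84; pay $731.82 → $3,215.02
Week 4: $3,215.02 +$62.67 interest = $3,277.69; pay $731.82 → $2,545.87
Week 5: $2,545.87 +$62.67 interest = $2,608.54; pay $731.82 → $1,876.72
Week 6: $1,876.72 +$62.67 interest = $1,939.39; pay $731.82 → $1,207.57
Week 7: $1,207.57 +$62.67 interest = $1,270.24; pay $731.82 → $538.42
Week 8: $538.42 +$62.67 interest = $601.09; pay $601.09 → $0.00
Balance reaches $0.00 in week 8.

8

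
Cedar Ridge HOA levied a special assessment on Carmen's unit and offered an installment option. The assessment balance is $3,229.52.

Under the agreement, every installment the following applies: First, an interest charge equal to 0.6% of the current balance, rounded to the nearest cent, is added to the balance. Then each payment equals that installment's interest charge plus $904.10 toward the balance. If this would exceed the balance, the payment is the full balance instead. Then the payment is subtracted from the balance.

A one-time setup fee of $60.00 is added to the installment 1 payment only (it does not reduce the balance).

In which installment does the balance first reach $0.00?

Installment 1: opening $3,229.52; interest $19.38 → $3,248.90; payment $923.48 (+ $60.00 fee); balance $2,325.42
Installment 2: opening $2,325.42; interest $13.95 → $2,339.37; payment $918.05; balance $1,421.32
Installment 3: opening $1,421.32; interest $8.53 → $1,429.85; payment $912.63; balance $517.22
Installment 4: opening $517.22; interest $3.10 → $520.32; payment $520.32; balance $0.00
Balance reaches $0.00 in installment 4.

4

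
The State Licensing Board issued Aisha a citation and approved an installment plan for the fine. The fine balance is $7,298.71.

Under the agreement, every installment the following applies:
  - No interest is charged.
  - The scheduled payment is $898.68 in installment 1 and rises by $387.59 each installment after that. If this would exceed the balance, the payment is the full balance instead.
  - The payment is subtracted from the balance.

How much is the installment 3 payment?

Installment 1: $7,298.71 − $898.68 → $6,400.03
Installment 2: $6,400.03 − $1,286.27 → $5,113.76
Installment 3: $5,113.76 − $1,673.86 → $3,439.90

$1,673.86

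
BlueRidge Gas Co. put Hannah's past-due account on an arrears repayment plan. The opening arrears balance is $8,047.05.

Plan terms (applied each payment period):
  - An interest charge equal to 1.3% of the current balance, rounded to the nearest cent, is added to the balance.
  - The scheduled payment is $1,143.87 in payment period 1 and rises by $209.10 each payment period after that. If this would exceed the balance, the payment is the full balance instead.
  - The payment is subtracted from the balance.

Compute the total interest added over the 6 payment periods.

$366.57

Payment period 1: opening $8,047.05; interest $104.61 → $8,151.66; payment $1,143.87; balance $7,007.79
Payment period 2: opening $7,007.79; interest $91.10 → $7,098.89; payment $1,352.97; balance $5,745.92
Payment period 3: opening $5,745.92; interest $74.70 → $5,820.62; payment $1,562.07; balance $4,258.55
Payment period 4: opening $4,258.55; interest $55.36 → $4,313.91; payment $1,771.17; balance $2,542.74
Payment period 5: opening $2,542.74; interest $33.06 → $2,575.80; payment $1,980.27; balance $595.53
Payment period 6: opening $595.53; interest $7.74 → $603.27; payment $603.27; balance $0.00
Total interest: $104.61 + $91.10 + $74.70 + $55.36 + $33.06 + $7.74 = $366.57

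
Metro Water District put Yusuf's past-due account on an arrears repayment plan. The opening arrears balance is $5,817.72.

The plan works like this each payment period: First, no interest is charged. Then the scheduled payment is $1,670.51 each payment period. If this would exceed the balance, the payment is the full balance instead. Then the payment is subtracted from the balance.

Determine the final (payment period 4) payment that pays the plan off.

$806.19

# | Opening | Payment | End bal
1 | $5,817.72 | $1,670.51 | $4,147.21
2 | $4,147.21 | $1,670.51 | $2,476.70
3 | $2,476.70 | $1,670.51 | $806.19
4 | $806.19 | $806.19 | $0.00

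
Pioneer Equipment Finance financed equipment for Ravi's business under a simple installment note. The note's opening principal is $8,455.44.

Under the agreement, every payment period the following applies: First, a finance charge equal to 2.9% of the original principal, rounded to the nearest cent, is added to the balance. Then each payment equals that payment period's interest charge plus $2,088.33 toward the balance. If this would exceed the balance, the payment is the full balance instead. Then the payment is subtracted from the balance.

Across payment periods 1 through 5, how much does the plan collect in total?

$9,681.49

Payment period 1: $8,455.44 +$245.21 interest = $8,700.65; pay $2,333.54 → $6,367.11
Payment period 2: $6,367.11 +$245.21 interest = $6,612.32; pay $2,333.54 → $4,278.78
Payment period 3: $4,278.78 +$245.21 interest = $4,523.99; pay $2,333.54 → $2,190.45
Payment period 4: $2,190.45 +$245.21 interest = $2,435.66; pay $2,333.54 → $102.12
Payment period 5: $102.12 +$245.21 interest = $347.33; pay $347.33 → $0.00
Total paid: $9,681.49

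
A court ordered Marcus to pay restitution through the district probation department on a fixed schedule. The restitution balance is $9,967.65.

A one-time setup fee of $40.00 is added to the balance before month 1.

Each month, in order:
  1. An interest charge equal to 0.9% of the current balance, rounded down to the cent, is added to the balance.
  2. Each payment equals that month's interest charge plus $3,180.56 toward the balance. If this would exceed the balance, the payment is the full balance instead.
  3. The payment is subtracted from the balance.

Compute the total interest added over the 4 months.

Month 1: $10,007.65 +$90.06 interest = $10,097.71; pay $3,270.62 → $6,827.09
Month 2: $6,827.09 +$61.44 interest = $6,888.53; pay $3,242.00 → $3,646.53
Month 3: $3,646.53 +$32.81 interest = $3,679.34; pay $3,213.37 → $465.97
Month 4: $465.97 +$4.19 interest = $470.16; pay $470.16 → $0.00
Total interest: $90.06 + $61.44 + $32.81 + $4.19 = $188.50

$188.50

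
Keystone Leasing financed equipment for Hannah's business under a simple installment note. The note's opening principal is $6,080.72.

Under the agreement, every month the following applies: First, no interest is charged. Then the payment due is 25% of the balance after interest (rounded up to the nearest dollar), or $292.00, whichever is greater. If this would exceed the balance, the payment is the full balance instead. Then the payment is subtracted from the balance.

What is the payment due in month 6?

Month 1: opening $6,080.72; payment $1,521.00; balance $4,559.72
Month 2: opening $4,559.72; payment $1,140.00; balance $3,419.72
Month 3: opening $3,419.72; payment $855.00; balance $2,564.72
Month 4: opening $2,564.72; payment $642.00; balance $1,922.72
Month 5: opening $1,922.72; payment $481.00; balance $1,441.72
Month 6: opening $1,441.72; payment $361.00; balance $1,080.72

$361.00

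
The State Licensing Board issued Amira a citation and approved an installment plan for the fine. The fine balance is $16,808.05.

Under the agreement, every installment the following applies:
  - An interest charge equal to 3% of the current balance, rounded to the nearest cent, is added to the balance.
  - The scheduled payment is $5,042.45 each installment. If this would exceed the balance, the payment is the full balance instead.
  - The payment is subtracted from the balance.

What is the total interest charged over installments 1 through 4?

Installment 1: $16,808.05 +$504.24 interest = $17,312.29; pay $5,042.45 → $12,269.84
Installment 2: $12,269.84 +$368.10 interest = $12,637.94; pay $5,042.45 → $7,595.49
Installment 3: $7,595.49 +$227.86 interest = $7,823.35; pay $5,042.45 → $2,780.90
Installment 4: $2,780.90 +$83.43 interest = $2,864.33; pay $2,864.33 → $0.00
Total interest: $504.24 + $368.10 + $227.86 + $83.43 = $1,183.63

$1,183.63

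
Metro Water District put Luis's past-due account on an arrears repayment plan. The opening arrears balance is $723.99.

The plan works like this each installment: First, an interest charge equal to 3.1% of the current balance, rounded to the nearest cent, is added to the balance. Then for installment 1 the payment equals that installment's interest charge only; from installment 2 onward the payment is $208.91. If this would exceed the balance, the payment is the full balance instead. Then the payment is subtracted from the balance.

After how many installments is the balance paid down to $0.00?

Installment 1: opening $723.99; interest $22.44 → $746.43; payment $22.44; balance $723.99
Installment 2: opening $723.99; interest $22.44 → $746.43; payment $208.91; balance $537.52
Installment 3: opening $537.52; interest $16.66 → $554.18; payment $208.91; balance $345.27
Installment 4: opening $345.27; interest $10.70 → $355.97; payment $208.91; balance $147.06
Installment 5: opening $147.06; interest $4.56 → $151.62; payment $151.62; balance $0.00
Balance reaches $0.00 in installment 5.

5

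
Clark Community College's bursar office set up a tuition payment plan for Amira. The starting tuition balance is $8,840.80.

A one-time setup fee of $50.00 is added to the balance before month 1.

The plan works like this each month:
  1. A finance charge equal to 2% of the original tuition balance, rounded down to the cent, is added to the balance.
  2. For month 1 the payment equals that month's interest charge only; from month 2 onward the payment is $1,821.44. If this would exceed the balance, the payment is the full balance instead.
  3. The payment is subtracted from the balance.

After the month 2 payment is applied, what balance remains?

# | Opening | Interest | Payment | End bal
1 | $8,890.80 | $176.81 | $176.81 | $8,890.80
2 | $8,890.80 | $176.81 | $1,821.44 | $7,246.17

$7,246.17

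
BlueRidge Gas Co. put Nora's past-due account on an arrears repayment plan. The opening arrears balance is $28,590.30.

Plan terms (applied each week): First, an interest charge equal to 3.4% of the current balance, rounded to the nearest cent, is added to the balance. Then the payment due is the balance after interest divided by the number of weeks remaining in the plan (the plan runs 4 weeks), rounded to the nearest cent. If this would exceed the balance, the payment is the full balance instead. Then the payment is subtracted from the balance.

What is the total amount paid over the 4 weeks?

# | Opening | Interest | Payment | End bal
1 | $28,590.30 | $972.07 | $7,390.59 | $22,171.78
2 | $22,171.78 | $753.84 | $7,641.87 | $15,283.75
3 | $15,283.75 | $519.65 | $7,901.70 | $7,901.70
4 | $7,901.70 | $268.66 | $8,170.36 | $0.00
Total paid: $31,104.52

$31,104.52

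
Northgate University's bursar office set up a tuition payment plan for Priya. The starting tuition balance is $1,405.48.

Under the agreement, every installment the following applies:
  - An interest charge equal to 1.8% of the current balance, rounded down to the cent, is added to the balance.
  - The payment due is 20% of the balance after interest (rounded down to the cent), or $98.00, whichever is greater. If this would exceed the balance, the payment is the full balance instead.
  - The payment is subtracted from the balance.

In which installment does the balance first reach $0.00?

11

Installment 1: opening $1,405.48; interest $25.29 → $1,430.77; payment $286.15; balance $1,144.62
Installment 2: opening $1,144.62; interest $20.60 → $1,165.22; payment $233.04; balance $932.18
Installment 3: opening $932.18; interest $16.77 → $948.95; payment $189.79; balance $759.16
Installment 4: opening $759.16; interest $13.66 → $772.82; payment $154.56; balance $618.26
Installment 5: opening $618.26; interest $11.12 → $629.38; payment $125.87; balance $503.51
Installment 6: opening $503.51; interest $9.06 → $512.57; payment $102.51; balance $410.06
Installment 7: opening $410.06; interest $7.38 → $417.44; payment $98.00; balance $319.44
Installment 8: opening $319.44; interest $5.74 → $325.18; payment $98.00; balance $227.18
Installment 9: opening $227.18; interest $4.08 → $231.26; payment $98.00; balance $133.26
Installment 10: opening $133.26; interest $2.39 → $135.65; payment $98.00; balance $37.65
Installment 11: opening $37.65; interest $0.67 → $38.32; payment $38.32; balance $0.00
Balance reaches $0.00 in installment 11.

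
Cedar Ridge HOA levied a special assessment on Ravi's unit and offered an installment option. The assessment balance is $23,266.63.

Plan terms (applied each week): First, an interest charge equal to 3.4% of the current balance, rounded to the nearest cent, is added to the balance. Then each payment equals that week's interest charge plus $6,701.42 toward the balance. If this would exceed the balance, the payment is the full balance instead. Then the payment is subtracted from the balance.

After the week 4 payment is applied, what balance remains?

$0.00

Week 1: $23,266.63 +$791.07 interest = $24,057.70; pay $7,492.49 → $16,565.21
Week 2: $16,565.21 +$563.22 interest = $17,128.43; pay $7,264.64 → $9,863.79
Week 3: $9,863.79 +$335.37 interest = $10,199.16; pay $7,036.79 → $3,162.37
Week 4: $3,162.37 +$107.52 interest = $3,269.89; pay $3,269.89 → $0.00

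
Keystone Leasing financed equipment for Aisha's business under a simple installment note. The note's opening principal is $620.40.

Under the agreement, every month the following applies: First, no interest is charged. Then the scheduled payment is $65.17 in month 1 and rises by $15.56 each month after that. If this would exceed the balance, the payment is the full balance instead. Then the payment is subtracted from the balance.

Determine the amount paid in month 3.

$96.29

Month 1: $620.40 − $65.17 → $555.23
Month 2: $555.23 − $80.73 → $474.50
Month 3: $474.50 − $96.29 → $378.21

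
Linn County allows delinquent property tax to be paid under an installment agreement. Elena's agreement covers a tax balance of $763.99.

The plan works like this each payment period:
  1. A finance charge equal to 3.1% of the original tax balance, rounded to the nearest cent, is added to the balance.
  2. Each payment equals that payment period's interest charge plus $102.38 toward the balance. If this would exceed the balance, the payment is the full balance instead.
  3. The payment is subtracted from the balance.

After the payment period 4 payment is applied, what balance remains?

Payment period 1: opening $763.99; interest $23.68 → $787.67; payment $126.06; balance $661.61
Payment period 2: opening $661.61; interest $23.68 → $685.29; payment $126.06; balance $559.23
Payment period 3: opening $559.23; interest $23.68 → $582.91; payment $126.06; balance $456.85
Payment period 4: opening $456.85; interest $23.68 → $480.53; payment $126.06; balance $354.47

$354.47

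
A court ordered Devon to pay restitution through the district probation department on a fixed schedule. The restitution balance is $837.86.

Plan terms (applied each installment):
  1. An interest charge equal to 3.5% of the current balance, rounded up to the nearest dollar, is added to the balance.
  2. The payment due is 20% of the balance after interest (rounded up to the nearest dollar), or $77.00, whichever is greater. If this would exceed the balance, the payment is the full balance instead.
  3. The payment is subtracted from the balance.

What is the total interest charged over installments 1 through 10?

Installment 1: $837.86 +$30.00 interest = $867.86; pay $174.00 → $693.86
Installment 2: $693.86 +$25.00 interest = $718.86; pay $144.00 → $574.86
Installment 3: $574.86 +$21.00 interest = $595.86; pay $120.00 → $475.86
Installment 4: $475.86 +$17.00 interest = $492.86; pay $99.00 → $393.86
Installment 5: $393.86 +$14.00 interest = $407.86; pay $82.00 → $325.86
Installment 6: $325.86 +$12.00 interest = $337.86; pay $77.00 → $260.86
Installment 7: $260.86 +$10.00 interest = $270.86; pay $77.00 → $193.86
Installment 8: $193.86 +$7.00 interest = $200.86; pay $77.00 → $123.86
Installment 9: $123.86 +$5.00 interest = $128.86; pay $77.00 → $51.86
Installment 10: $51.86 +$2.00 interest = $53.86; pay $53.86 → $0.00
Total interest: $30.00 + $25.00 + $21.00 + $17.00 + $14.00 + $12.00 + $10.00 + $7.00 + $5.00 + $2.00 = $143.00

$143.00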